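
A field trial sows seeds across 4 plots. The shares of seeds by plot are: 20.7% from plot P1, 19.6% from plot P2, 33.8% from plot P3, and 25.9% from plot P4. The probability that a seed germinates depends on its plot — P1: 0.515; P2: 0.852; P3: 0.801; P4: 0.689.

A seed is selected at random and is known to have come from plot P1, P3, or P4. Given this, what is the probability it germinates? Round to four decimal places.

Let S = {P1, P3, P4}.
P(S) = 0.207 + 0.338 + 0.259 = 0.804.
P(G ∩ S) = 0.515·0.207 + 0.801·0.338 + 0.689·0.259 = 0.106605 + 0.270738 + 0.178451 = 0.555794.
P(G | S) = 0.555794 / 0.804 = 0.691286…

0.6913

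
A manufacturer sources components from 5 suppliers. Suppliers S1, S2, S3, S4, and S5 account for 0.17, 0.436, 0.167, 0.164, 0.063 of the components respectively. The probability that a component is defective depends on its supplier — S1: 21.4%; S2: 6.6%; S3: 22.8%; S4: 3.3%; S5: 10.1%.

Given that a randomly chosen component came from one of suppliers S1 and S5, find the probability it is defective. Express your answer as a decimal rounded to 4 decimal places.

Let S = {S1, S5}.
P(S) = 0.17 + 0.063 = 0.233.
P(D ∩ S) = 0.214·0.17 + 0.101·0.063 = 0.03638 + 0.006363 = 0.042743.
P(D | S) = 0.042743 / 0.233 = 0.183446…

0.1834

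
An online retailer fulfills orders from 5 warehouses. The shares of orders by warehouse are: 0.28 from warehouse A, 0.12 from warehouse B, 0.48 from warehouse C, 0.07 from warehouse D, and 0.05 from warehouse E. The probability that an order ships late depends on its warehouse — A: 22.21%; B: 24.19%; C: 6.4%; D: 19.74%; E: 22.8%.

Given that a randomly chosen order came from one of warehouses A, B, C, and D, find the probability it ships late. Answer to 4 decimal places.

Let S = {A, B, C, D}.
P(S) = 0.28 + 0.12 + 0.48 + 0.07 = 0.95.
P(L ∩ S) = 0.2221·0.28 + 0.2419·0.12 + 0.064·0.48 + 0.1974·0.07 = 0.062188 + 0.029028 + 0.03072 + 0.013818 = 0.135754.
P(L | S) = 0.135754 / 0.95 = 0.142899…

0.1429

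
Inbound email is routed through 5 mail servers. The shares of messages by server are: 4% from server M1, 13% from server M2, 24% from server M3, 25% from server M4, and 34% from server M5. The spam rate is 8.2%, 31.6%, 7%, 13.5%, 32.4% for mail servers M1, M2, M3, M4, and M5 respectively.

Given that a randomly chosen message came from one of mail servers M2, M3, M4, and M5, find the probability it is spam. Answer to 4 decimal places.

Let J = {M2, M3, M4, M5}.
P(J) = 0.13 + 0.24 + 0.25 + 0.34 = 0.96.
P(S ∩ J) = 0.316·0.13 + 0.07·0.24 + 0.135·0.25 + 0.324·0.34 = 0.04108 + 0.0168 + 0.03375 + 0.11016 = 0.20179.
P(S | J) = 0.20179 / 0.96 = 0.210198…

0.2102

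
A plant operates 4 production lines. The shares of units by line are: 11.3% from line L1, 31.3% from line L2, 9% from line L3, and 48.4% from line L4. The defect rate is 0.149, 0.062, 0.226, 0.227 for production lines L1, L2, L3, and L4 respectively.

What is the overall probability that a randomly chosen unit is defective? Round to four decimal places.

Using total probability over the partition,
P(D) = P(D|L1)·P(L1) + P(D|L2)·P(L2) + P(D|L3)·P(L3) + P(D|L4)·P(L4)
      = 0.149·0.113 + 0.062·0.313 + 0.226·0.09 + 0.227·0.484
      = 0.016837 + 0.019406 + 0.02034 + 0.109868 = 0.166451

P(D) ≈ 0.1665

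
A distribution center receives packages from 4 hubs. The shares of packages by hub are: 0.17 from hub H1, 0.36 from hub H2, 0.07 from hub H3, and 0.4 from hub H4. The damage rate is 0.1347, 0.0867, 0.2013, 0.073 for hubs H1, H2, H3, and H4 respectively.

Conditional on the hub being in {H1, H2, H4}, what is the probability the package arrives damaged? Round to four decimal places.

Let S = {H1, H2, H4}.
P(S) = 0.17 + 0.36 + 0.4 = 0.93.
P(D ∩ S) = 0.1347·0.17 + 0.0867·0.36 + 0.073·0.4 = 0.022899 + 0.031212 + 0.0292 = 0.083311.
P(D | S) = 0.083311 / 0.93 = 0.089582…

0.0896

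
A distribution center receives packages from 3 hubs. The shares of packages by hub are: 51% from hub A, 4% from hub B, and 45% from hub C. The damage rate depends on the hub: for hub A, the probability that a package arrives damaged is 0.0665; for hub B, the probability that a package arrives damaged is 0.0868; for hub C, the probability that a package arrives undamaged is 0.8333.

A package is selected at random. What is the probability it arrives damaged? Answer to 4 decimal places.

0.1124

P(D|C) = 1 − 0.8333 = 0.1667.
By the law of total probability,
P(D) = P(D|A)·P(A) + P(D|B)·P(B) + P(D|C)·P(C)
      = 0.0665·0.51 + 0.0868·0.04 + 0.1667·0.45
      = 0.033915 + 0.003472 + 0.075015 = 0.112402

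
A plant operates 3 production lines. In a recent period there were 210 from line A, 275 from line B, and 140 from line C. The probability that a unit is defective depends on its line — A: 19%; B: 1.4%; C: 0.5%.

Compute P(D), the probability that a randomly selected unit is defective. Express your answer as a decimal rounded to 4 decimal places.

Total: 210 + 275 + 140 = 625.
P(A) = 210/625 = 0.336. P(B) = 275/625 = 0.44. P(C) = 140/625 = 0.224.
P(D) = P(D|A)·P(A) + P(D|B)·P(B) + P(D|C)·P(C)
      = 0.19·0.336 + 0.014·0.44 + 0.005·0.224
      = 0.06384 + 0.00616 + 0.00112 = 0.07112

P(D) ≈ 0.0711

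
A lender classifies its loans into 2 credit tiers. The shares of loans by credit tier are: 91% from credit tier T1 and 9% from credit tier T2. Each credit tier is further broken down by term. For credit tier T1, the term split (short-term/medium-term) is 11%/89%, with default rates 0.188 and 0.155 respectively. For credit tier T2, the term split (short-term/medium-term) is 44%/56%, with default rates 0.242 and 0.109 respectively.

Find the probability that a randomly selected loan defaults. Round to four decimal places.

0.1594

P(D|T1) = 0.11·0.188 + 0.89·0.155 = 0.02068 + 0.13795 = 0.15863
P(D|T2) = 0.44·0.242 + 0.56·0.109 = 0.10648 + 0.06104 = 0.16752
Then overall,
P(D) = 0.91·0.15863 + 0.09·0.16752
      = 0.1443533 + 0.0150768 = 0.1594301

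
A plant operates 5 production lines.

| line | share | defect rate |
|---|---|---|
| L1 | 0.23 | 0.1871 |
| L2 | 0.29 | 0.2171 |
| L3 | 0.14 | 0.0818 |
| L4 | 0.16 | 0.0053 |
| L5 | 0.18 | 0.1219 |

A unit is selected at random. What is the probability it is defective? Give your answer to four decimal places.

P(D) ≈ 0.1402

P(D) = P(D|L1)·P(L1) + P(D|L2)·P(L2) + P(D|L3)·P(L3) + P(D|L4)·P(L4) + P(D|L5)·P(L5)
      = 0.1871·0.23 + 0.2171·0.29 + 0.0818·0.14 + 0.0053·0.16 + 0.1219·0.18
      = 0.043033 + 0.062959 + 0.011452 + 0.000848 + 0.021942 = 0.140234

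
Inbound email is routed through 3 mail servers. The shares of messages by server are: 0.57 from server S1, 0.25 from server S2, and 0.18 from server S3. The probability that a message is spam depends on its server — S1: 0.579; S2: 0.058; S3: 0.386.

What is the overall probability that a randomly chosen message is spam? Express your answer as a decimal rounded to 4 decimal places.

P(S) = P(S|S1)·P(S1) + P(S|S2)·P(S2) + P(S|S3)·P(S3)
      = 0.579·0.57 + 0.058·0.25 + 0.386·0.18
      = 0.33003 + 0.0145 + 0.06948 = 0.41401

0.4140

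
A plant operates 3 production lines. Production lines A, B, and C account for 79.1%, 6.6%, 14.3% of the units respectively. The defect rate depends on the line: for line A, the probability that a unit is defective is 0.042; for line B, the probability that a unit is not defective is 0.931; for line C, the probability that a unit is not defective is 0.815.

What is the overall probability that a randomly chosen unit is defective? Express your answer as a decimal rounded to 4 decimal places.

P(D|B) = 1 − 0.931 = 0.069.
P(D|C) = 1 − 0.815 = 0.185.
Using total probability over the partition,
P(D) = P(D|A)·P(A) + P(D|B)·P(B) + P(D|C)·P(C)
      = 0.042·0.791 + 0.069·0.066 + 0.185·0.143
      = 0.033222 + 0.004554 + 0.026455 = 0.064231

P(D) ≈ 0.0642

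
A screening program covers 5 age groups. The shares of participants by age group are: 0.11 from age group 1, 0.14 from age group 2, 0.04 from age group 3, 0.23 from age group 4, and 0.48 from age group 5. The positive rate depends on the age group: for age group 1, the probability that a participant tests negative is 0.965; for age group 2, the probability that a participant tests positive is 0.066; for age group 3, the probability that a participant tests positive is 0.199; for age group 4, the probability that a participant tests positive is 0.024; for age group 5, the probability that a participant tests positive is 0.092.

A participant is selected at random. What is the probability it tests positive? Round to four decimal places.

0.0707

P(T|1) = 1 − 0.965 = 0.035.
P(T) = P(T|1)·P(1) + P(T|2)·P(2) + P(T|3)·P(3) + P(T|4)·P(4) + P(T|5)·P(5)
      = 0.035·0.11 + 0.066·0.14 + 0.199·0.04 + 0.024·0.23 + 0.092·0.48
      = 0.00385 + 0.00924 + 0.00796 + 0.00552 + 0.04416 = 0.07073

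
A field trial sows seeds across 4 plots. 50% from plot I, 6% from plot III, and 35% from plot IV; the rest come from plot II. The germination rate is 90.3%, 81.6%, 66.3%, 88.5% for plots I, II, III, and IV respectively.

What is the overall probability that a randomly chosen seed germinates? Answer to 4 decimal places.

P(G) ≈ 0.8745

P(II) = 1 − (0.5 + 0.06 + 0.35) = 0.09.
P(G) = P(G|I)·P(I) + P(G|II)·P(II) + P(G|III)·P(III) + P(G|IV)·P(IV)
      = 0.903·0.5 + 0.816·0.09 + 0.663·0.06 + 0.885·0.35
      = 0.4515 + 0.07344 + 0.03978 + 0.30975 = 0.87447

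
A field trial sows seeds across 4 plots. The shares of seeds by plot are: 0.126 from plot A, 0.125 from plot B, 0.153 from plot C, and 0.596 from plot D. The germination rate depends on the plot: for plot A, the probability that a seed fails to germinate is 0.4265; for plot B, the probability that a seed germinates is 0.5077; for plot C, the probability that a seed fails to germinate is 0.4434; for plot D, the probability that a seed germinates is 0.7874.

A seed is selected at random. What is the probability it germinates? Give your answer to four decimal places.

P(G) ≈ 0.6902

P(G|A) = 1 − 0.4265 = 0.5735.
P(G|C) = 1 − 0.4434 = 0.5566.
P(G) = P(G|A)·P(A) + P(G|B)·P(B) + P(G|C)·P(C) + P(G|D)·P(D)
      = 0.5735·0.126 + 0.5077·0.125 + 0.5566·0.153 + 0.7874·0.596
      = 0.072261 + 0.0634625 + 0.0851598 + 0.4692904 = 0.6901737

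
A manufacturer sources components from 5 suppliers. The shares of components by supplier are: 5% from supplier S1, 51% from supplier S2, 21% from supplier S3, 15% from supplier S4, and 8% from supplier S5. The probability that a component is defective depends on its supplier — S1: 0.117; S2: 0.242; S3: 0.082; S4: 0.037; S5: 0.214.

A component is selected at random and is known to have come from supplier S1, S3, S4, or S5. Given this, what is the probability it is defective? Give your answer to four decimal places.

Let S = {S1, S3, S4, S5}.
P(S) = 0.05 + 0.21 + 0.15 + 0.08 = 0.49.
P(D ∩ S) = 0.117·0.05 + 0.082·0.21 + 0.037·0.15 + 0.214·0.08 = 0.00585 + 0.01722 + 0.00555 + 0.01712 = 0.04574.
P(D | S) = 0.04574 / 0.49 = 0.093347…

P(D|S) ≈ 0.0933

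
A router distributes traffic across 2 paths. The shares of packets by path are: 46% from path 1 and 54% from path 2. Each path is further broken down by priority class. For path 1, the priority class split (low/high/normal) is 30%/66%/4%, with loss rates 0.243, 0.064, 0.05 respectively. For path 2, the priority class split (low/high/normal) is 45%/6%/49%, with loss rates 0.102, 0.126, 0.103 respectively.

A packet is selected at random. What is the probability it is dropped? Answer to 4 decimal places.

P(L|1) = 0.3·0.243 + 0.66·0.064 + 0.04·0.05 = 0.0729 + 0.04224 + 0.002 = 0.11714
P(L|2) = 0.45·0.102 + 0.06·0.126 + 0.49·0.103 = 0.0459 + 0.00756 + 0.05047 = 0.10393
By total probability over the outer partition,
P(L) = 0.46·0.11714 + 0.54·0.10393
      = 0.0538844 + 0.0561222 = 0.1100066

0.1100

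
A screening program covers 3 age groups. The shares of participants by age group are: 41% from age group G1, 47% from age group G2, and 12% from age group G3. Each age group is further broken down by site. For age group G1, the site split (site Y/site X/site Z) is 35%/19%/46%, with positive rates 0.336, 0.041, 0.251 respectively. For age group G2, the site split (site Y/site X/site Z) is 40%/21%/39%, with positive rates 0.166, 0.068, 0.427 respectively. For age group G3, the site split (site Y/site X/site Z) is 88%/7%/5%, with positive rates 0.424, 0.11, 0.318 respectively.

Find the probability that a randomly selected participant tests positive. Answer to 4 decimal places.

P(T) ≈ 0.2625

P(T|G1) = 0.35·0.336 + 0.19·0.041 + 0.46·0.251 = 0.1176 + 0.00779 + 0.11546 = 0.24085
P(T|G2) = 0.4·0.166 + 0.21·0.068 + 0.39·0.427 = 0.0664 + 0.01428 + 0.16653 = 0.24721
P(T|G3) = 0.88·0.424 + 0.07·0.11 + 0.05·0.318 = 0.37312 + 0.0077 + 0.0159 = 0.39672
Then overall,
P(T) = 0.41·0.24085 + 0.47·0.24721 + 0.12·0.39672
      = 0.0987485 + 0.1161887 + 0.0476064 = 0.2625436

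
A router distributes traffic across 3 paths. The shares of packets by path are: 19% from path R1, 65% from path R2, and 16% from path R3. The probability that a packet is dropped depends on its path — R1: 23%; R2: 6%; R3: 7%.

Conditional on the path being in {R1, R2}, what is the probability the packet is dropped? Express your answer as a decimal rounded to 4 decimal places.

Let S = {R1, R2}.
P(S) = 0.19 + 0.65 = 0.84.
P(L ∩ S) = 0.23·0.19 + 0.06·0.65 = 0.0437 + 0.039 = 0.0827.
P(L | S) = 0.0827 / 0.84 = 0.098452…

0.0985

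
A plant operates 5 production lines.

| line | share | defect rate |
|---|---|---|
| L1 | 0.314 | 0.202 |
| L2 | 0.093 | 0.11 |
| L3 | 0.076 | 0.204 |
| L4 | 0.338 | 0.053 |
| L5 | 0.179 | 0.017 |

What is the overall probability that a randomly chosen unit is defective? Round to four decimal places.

P(D) = P(D|L1)·P(L1) + P(D|L2)·P(L2) + P(D|L3)·P(L3) + P(D|L4)·P(L4) + P(D|L5)·P(L5)
      = 0.202·0.314 + 0.11·0.093 + 0.204·0.076 + 0.053·0.338 + 0.017·0.179
      = 0.063428 + 0.01023 + 0.015504 + 0.017914 + 0.003043 = 0.110119

P(D) ≈ 0.1101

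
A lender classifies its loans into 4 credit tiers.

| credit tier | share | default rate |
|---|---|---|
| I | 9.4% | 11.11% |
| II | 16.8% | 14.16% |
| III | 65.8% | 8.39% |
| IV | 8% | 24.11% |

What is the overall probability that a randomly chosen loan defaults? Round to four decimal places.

Using total probability over the partition,
P(D) = P(D|I)·P(I) + P(D|II)·P(II) + P(D|III)·P(III) + P(D|IV)·P(IV)
      = 0.1111·0.094 + 0.1416·0.168 + 0.0839·0.658 + 0.2411·0.08
      = 0.0104434 + 0.0237888 + 0.0552062 + 0.019288 = 0.1087264

P(D) ≈ 0.1087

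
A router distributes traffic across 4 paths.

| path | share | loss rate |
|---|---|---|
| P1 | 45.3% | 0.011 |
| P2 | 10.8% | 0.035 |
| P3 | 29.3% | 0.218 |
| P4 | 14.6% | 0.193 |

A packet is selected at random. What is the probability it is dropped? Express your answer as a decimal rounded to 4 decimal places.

P(L) ≈ 0.1008

P(L) = P(L|P1)·P(P1) + P(L|P2)·P(P2) + P(L|P3)·P(P3) + P(L|P4)·P(P4)
      = 0.011·0.453 + 0.035·0.108 + 0.218·0.293 + 0.193·0.146
      = 0.004983 + 0.00378 + 0.063874 + 0.028178 = 0.100815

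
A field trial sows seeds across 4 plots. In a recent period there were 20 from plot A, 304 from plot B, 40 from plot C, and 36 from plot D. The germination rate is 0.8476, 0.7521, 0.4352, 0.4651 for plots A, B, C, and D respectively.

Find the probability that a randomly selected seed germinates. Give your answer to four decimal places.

Total: 20 + 304 + 40 + 36 = 400.
P(A) = 20/400 = 0.05. P(B) = 304/400 = 0.76. P(C) = 40/400 = 0.1. P(D) = 36/400 = 0.09.
By the law of total probability,
P(G) = P(G|A)·P(A) + P(G|B)·P(B) + P(G|C)·P(C) + P(G|D)·P(D)
      = 0.8476·0.05 + 0.7521·0.76 + 0.4352·0.1 + 0.4651·0.09
      = 0.04238 + 0.571596 + 0.04352 + 0.041859 = 0.699355

0.6994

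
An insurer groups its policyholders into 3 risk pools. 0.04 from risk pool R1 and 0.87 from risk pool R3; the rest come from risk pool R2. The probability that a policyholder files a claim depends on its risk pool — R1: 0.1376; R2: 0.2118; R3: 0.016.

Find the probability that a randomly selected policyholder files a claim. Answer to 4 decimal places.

0.0385

P(R2) = 1 − (0.04 + 0.87) = 0.09.
By the law of total probability,
P(C) = P(C|R1)·P(R1) + P(C|R2)·P(R2) + P(C|R3)·P(R3)
      = 0.1376·0.04 + 0.2118·0.09 + 0.016·0.87
      = 0.005504 + 0.019062 + 0.01392 = 0.038486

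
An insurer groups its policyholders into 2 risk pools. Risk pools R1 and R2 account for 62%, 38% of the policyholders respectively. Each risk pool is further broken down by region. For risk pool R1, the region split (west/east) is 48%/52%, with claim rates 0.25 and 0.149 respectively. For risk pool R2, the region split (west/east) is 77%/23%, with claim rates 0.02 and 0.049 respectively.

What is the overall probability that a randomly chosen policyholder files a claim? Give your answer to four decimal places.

P(C|R1) = 0.48·0.25 + 0.52·0.149 = 0.12 + 0.07748 = 0.19748
P(C|R2) = 0.77·0.02 + 0.23·0.049 = 0.0154 + 0.01127 = 0.02667
By total probability over the outer partition,
P(C) = 0.62·0.19748 + 0.38·0.02667
      = 0.1224376 + 0.0101346 = 0.1325722

0.1326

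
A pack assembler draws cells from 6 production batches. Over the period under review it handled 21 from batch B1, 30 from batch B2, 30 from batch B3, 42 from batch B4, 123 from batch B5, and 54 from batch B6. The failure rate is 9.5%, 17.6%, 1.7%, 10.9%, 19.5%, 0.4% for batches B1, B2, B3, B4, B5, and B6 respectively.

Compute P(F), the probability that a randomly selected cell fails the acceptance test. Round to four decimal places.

Total: 21 + 30 + 30 + 42 + 123 + 54 = 300.
P(B1) = 21/300 = 0.07. P(B2) = 30/300 = 0.1. P(B3) = 30/300 = 0.1. P(B4) = 42/300 = 0.14. P(B5) = 123/300 = 0.41. P(B6) = 54/300 = 0.18.
Using total probability over the partition,
P(F) = P(F|B1)·P(B1) + P(F|B2)·P(B2) + P(F|B3)·P(B3) + P(F|B4)·P(B4) + P(F|B5)·P(B5) + P(F|B6)·P(B6)
      = 0.095·0.07 + 0.176·0.1 + 0.017·0.1 + 0.109·0.14 + 0.195·0.41 + 0.004·0.18
      = 0.00665 + 0.0176 + 0.0017 + 0.01526 + 0.07995 + 0.00072 = 0.12188

0.1219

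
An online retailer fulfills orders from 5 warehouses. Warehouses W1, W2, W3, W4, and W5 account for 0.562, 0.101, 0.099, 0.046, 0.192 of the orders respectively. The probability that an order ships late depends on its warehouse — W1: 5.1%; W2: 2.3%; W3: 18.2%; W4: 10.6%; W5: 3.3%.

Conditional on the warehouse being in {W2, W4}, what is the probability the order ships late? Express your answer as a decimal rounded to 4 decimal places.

Let S = {W2, W4}.
P(S) = 0.101 + 0.046 = 0.147.
P(L ∩ S) = 0.023·0.101 + 0.106·0.046 = 0.002323 + 0.004876 = 0.007199.
P(L | S) = 0.007199 / 0.147 = 0.048973…

P(L|S) ≈ 0.0490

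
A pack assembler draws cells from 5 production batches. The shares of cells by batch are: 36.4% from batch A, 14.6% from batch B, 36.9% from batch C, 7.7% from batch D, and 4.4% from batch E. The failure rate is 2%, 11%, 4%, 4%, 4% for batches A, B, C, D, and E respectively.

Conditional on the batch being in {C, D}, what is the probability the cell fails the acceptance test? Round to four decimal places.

0.0400

Let S = {C, D}.
P(S) = 0.369 + 0.077 = 0.446.
P(F ∩ S) = 0.04·0.369 + 0.04·0.077 = 0.01476 + 0.00308 = 0.01784.
P(F | S) = 0.01784 / 0.446 = 0.040000…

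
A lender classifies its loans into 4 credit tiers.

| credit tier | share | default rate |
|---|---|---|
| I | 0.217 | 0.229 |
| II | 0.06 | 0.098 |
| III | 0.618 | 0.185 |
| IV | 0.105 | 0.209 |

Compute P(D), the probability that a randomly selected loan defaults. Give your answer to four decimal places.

0.1918

Summing over the partition,
P(D) = P(D|I)·P(I) + P(D|II)·P(II) + P(D|III)·P(III) + P(D|IV)·P(IV)
      = 0.229·0.217 + 0.098·0.06 + 0.185·0.618 + 0.209·0.105
      = 0.049693 + 0.00588 + 0.11433 + 0.021945 = 0.191848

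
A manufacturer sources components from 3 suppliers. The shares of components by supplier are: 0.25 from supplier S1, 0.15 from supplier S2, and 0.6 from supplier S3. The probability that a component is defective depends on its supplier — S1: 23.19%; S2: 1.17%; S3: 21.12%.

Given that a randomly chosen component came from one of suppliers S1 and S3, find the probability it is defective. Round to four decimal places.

Let S = {S1, S3}.
P(S) = 0.25 + 0.6 = 0.85.
P(D ∩ S) = 0.2319·0.25 + 0.2112·0.6 = 0.057975 + 0.12672 = 0.184695.
P(D | S) = 0.184695 / 0.85 = 0.217288…

0.2173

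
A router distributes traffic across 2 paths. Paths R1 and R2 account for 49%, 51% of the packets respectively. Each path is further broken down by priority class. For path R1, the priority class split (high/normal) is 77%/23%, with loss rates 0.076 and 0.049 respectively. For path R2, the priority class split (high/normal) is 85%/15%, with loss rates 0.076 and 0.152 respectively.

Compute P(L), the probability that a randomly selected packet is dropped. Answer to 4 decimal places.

P(L|R1) = 0.77·0.076 + 0.23·0.049 = 0.05852 + 0.01127 = 0.06979
P(L|R2) = 0.85·0.076 + 0.15·0.152 = 0.0646 + 0.0228 = 0.0874
Then overall,
P(L) = 0.49·0.06979 + 0.51·0.0874
      = 0.0341971 + 0.044574 = 0.0787711

P(L) ≈ 0.0788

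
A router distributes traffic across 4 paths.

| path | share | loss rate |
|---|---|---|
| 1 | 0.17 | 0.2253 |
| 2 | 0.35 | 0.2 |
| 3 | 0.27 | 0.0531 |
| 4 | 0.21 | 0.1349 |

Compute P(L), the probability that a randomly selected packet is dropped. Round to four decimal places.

P(L) = P(L|1)·P(1) + P(L|2)·P(2) + P(L|3)·P(3) + P(L|4)·P(4)
      = 0.2253·0.17 + 0.2·0.35 + 0.0531·0.27 + 0.1349·0.21
      = 0.038301 + 0.07 + 0.014337 + 0.028329 = 0.150967

P(L) ≈ 0.1510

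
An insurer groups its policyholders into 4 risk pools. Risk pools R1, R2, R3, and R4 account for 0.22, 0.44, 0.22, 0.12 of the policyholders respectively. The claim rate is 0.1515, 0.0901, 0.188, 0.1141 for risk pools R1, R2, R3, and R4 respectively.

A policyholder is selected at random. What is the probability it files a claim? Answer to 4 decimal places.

P(C) = P(C|R1)·P(R1) + P(C|R2)·P(R2) + P(C|R3)·P(R3) + P(C|R4)·P(R4)
      = 0.1515·0.22 + 0.0901·0.44 + 0.188·0.22 + 0.1141·0.12
      = 0.03333 + 0.039644 + 0.04136 + 0.013692 = 0.128026

P(C) ≈ 0.1280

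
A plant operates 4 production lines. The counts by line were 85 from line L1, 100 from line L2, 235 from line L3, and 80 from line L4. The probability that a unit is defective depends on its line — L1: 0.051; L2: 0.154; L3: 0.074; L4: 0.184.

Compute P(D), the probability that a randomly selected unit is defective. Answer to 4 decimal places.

0.1037

Total: 85 + 100 + 235 + 80 = 500.
P(L1) = 85/500 = 0.17. P(L2) = 100/500 = 0.2. P(L3) = 235/500 = 0.47. P(L4) = 80/500 = 0.16.
P(D) = P(D|L1)·P(L1) + P(D|L2)·P(L2) + P(D|L3)·P(L3) + P(D|L4)·P(L4)
      = 0.051·0.17 + 0.154·0.2 + 0.074·0.47 + 0.184·0.16
      = 0.00867 + 0.0308 + 0.03478 + 0.02944 = 0.10369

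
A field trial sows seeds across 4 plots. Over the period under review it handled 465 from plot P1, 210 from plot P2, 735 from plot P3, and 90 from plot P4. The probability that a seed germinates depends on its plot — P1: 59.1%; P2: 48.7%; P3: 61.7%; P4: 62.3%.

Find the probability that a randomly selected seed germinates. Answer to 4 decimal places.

Total: 465 + 210 + 735 + 90 = 1500.
P(P1) = 465/1500 = 0.31. P(P2) = 210/1500 = 0.14. P(P3) = 735/1500 = 0.49. P(P4) = 90/1500 = 0.06.
P(G) = P(G|P1)·P(P1) + P(G|P2)·P(P2) + P(G|P3)·P(P3) + P(G|P4)·P(P4)
      = 0.591·0.31 + 0.487·0.14 + 0.617·0.49 + 0.623·0.06
      = 0.18321 + 0.06818 + 0.30233 + 0.03738 = 0.5911

0.5911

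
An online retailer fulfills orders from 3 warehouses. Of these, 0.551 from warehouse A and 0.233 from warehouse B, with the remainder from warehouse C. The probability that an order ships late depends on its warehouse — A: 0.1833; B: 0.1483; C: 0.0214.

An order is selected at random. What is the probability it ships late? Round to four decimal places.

0.1402

P(C) = 1 − (0.551 + 0.233) = 0.216.
By the law of total probability,
P(L) = P(L|A)·P(A) + P(L|B)·P(B) + P(L|C)·P(C)
      = 0.1833·0.551 + 0.1483·0.233 + 0.0214·0.216
      = 0.1009983 + 0.0345539 + 0.0046224 = 0.1401746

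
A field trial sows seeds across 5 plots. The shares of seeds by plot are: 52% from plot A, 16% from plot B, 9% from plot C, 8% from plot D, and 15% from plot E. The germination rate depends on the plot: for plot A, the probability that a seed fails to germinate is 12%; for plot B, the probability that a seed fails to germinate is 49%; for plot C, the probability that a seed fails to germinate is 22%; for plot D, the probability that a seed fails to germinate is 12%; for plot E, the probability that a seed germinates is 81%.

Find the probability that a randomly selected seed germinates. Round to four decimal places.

P(G|A) = 1 − 0.12 = 0.88.
P(G|B) = 1 − 0.49 = 0.51.
P(G|C) = 1 − 0.22 = 0.78.
P(G|D) = 1 − 0.12 = 0.88.
Summing over the partition,
P(G) = P(G|A)·P(A) + P(G|B)·P(B) + P(G|C)·P(C) + P(G|D)·P(D) + P(G|E)·P(E)
      = 0.88·0.52 + 0.51·0.16 + 0.78·0.09 + 0.88·0.08 + 0.81·0.15
      = 0.4576 + 0.0816 + 0.0702 + 0.0704 + 0.1215 = 0.8013

P(G) ≈ 0.8013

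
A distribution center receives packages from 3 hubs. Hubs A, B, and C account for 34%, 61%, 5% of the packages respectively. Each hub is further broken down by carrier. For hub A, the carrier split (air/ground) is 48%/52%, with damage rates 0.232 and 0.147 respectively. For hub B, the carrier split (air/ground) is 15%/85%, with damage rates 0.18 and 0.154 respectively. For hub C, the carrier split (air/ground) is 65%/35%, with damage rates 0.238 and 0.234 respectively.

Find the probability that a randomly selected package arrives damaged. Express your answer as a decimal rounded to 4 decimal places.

P(D|A) = 0.48·0.232 + 0.52·0.147 = 0.11136 + 0.07644 = 0.1878
P(D|B) = 0.15·0.18 + 0.85·0.154 = 0.027 + 0.1309 = 0.1579
P(D|C) = 0.65·0.238 + 0.35·0.234 = 0.1547 + 0.0819 = 0.2366
By total probability over the outer partition,
P(D) = 0.34·0.1878 + 0.61·0.1579 + 0.05·0.2366
      = 0.063852 + 0.096319 + 0.01183 = 0.172001

0.1720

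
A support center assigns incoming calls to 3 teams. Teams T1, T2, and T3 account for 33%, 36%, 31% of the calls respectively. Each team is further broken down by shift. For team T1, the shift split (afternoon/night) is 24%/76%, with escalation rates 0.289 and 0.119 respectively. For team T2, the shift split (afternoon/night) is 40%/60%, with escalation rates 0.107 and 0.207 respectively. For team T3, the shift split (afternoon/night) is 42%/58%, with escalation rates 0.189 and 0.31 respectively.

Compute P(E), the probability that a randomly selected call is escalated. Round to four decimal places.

P(E|T1) = 0.24·0.289 + 0.76·0.119 = 0.06936 + 0.09044 = 0.1598
P(E|T2) = 0.4·0.107 + 0.6·0.207 = 0.0428 + 0.1242 = 0.167
P(E|T3) = 0.42·0.189 + 0.58·0.31 = 0.07938 + 0.1798 = 0.25918
By total probability over the outer partition,
P(E) = 0.33·0.1598 + 0.36·0.167 + 0.31·0.25918
      = 0.052734 + 0.06012 + 0.0803458 = 0.1931998

0.1932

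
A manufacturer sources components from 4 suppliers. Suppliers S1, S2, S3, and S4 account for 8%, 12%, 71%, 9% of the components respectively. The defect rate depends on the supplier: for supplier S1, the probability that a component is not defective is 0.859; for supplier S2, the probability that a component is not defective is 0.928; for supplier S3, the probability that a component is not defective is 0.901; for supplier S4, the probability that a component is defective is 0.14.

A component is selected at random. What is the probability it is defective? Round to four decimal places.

P(D|S1) = 1 − 0.859 = 0.141.
P(D|S2) = 1 − 0.928 = 0.072.
P(D|S3) = 1 − 0.901 = 0.099.
Summing over the partition,
P(D) = P(D|S1)·P(S1) + P(D|S2)·P(S2) + P(D|S3)·P(S3) + P(D|S4)·P(S4)
      = 0.141·0.08 + 0.072·0.12 + 0.099·0.71 + 0.14·0.09
      = 0.01128 + 0.00864 + 0.07029 + 0.0126 = 0.10281

0.1028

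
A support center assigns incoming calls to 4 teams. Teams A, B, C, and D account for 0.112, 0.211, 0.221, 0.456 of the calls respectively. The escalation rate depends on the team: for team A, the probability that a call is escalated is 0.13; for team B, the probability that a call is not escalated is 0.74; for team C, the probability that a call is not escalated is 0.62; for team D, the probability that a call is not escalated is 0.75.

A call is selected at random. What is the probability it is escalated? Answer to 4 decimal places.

0.2674

P(E|B) = 1 − 0.74 = 0.26.
P(E|C) = 1 − 0.62 = 0.38.
P(E|D) = 1 − 0.75 = 0.25.
Using total probability over the partition,
P(E) = P(E|A)·P(A) + P(E|B)·P(B) + P(E|C)·P(C) + P(E|D)·P(D)
      = 0.13·0.112 + 0.26·0.211 + 0.38·0.221 + 0.25·0.456
      = 0.01456 + 0.05486 + 0.08398 + 0.114 = 0.2674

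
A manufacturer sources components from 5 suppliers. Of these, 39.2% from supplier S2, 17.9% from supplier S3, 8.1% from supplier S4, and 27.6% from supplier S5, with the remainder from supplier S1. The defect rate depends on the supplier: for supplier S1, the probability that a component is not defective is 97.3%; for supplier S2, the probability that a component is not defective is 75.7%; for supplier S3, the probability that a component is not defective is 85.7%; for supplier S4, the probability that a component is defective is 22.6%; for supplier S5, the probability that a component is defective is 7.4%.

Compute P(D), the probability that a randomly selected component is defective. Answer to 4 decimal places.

0.1615

P(S1) = 1 − (0.392 + 0.179 + 0.081 + 0.276) = 0.072.
P(D|S1) = 1 − 0.973 = 0.027.
P(D|S2) = 1 − 0.757 = 0.243.
P(D|S3) = 1 − 0.857 = 0.143.
Using total probability over the partition,
P(D) = P(D|S1)·P(S1) + P(D|S2)·P(S2) + P(D|S3)·P(S3) + P(D|S4)·P(S4) + P(D|S5)·P(S5)
      = 0.027·0.072 + 0.243·0.392 + 0.143·0.179 + 0.226·0.081 + 0.074·0.276
      = 0.001944 + 0.095256 + 0.025597 + 0.018306 + 0.020424 = 0.161527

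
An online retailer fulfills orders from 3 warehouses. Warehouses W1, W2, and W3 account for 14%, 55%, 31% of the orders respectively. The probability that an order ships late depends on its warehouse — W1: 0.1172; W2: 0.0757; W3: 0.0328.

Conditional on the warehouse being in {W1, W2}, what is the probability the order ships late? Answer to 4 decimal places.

Let S = {W1, W2}.
P(S) = 0.14 + 0.55 = 0.69.
P(L ∩ S) = 0.1172·0.14 + 0.0757·0.55 = 0.016408 + 0.041635 = 0.058043.
P(L | S) = 0.058043 / 0.69 = 0.084120…

P(L|S) ≈ 0.0841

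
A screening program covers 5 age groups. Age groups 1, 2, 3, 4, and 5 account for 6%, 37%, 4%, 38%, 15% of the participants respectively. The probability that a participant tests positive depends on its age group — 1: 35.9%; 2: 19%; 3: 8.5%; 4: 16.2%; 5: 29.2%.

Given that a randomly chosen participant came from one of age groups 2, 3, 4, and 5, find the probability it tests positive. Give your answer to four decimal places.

0.1905

Let S = {2, 3, 4, 5}.
P(S) = 0.37 + 0.04 + 0.38 + 0.15 = 0.94.
P(T ∩ S) = 0.19·0.37 + 0.085·0.04 + 0.162·0.38 + 0.292·0.15 = 0.0703 + 0.0034 + 0.06156 + 0.0438 = 0.17906.
P(T | S) = 0.17906 / 0.94 = 0.190489…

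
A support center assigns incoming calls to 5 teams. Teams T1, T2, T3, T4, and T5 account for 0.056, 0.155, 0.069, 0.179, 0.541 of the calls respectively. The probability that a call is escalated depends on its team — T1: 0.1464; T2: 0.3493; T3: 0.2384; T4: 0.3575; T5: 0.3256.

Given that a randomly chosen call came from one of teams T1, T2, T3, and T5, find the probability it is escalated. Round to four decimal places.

Let S = {T1, T2, T3, T5}.
P(S) = 0.056 + 0.155 + 0.069 + 0.541 = 0.821.
P(E ∩ S) = 0.1464·0.056 + 0.3493·0.155 + 0.2384·0.069 + 0.3256·0.541 = 0.0081984 + 0.0541415 + 0.0164496 + 0.1761496 = 0.2549391.
P(E | S) = 0.2549391 / 0.821 = 0.310523…

0.3105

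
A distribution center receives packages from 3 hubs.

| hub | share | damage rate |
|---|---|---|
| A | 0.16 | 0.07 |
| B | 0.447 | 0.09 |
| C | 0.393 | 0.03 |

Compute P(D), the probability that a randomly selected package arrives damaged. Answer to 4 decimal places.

P(D) = P(D|A)·P(A) + P(D|B)·P(B) + P(D|C)·P(C)
      = 0.07·0.16 + 0.09·0.447 + 0.03·0.393
      = 0.0112 + 0.04023 + 0.01179 = 0.06322

0.0632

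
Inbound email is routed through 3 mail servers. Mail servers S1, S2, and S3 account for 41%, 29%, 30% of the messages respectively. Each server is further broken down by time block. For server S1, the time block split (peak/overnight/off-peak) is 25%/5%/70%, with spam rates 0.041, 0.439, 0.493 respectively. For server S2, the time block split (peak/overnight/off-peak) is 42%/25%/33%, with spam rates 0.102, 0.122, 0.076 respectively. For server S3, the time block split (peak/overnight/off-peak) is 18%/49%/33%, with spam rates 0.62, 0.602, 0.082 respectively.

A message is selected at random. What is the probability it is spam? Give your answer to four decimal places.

P(S) ≈ 0.3133

P(S|S1) = 0.25·0.041 + 0.05·0.439 + 0.7·0.493 = 0.01025 + 0.02195 + 0.3451 = 0.3773
P(S|S2) = 0.42·0.102 + 0.25·0.122 + 0.33·0.076 = 0.04284 + 0.0305 + 0.02508 = 0.09842
P(S|S3) = 0.18·0.62 + 0.49·0.602 + 0.33·0.082 = 0.1116 + 0.29498 + 0.02706 = 0.43364
Then overall,
P(S) = 0.41·0.3773 + 0.29·0.09842 + 0.3·0.43364
      = 0.154693 + 0.0285418 + 0.130092 = 0.3133268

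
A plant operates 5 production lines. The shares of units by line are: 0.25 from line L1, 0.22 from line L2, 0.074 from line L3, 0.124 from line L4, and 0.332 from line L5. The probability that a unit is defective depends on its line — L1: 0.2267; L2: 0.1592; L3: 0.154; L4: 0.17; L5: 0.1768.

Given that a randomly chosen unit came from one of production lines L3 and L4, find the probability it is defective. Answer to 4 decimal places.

Let S = {L3, L4}.
P(S) = 0.074 + 0.124 = 0.198.
P(D ∩ S) = 0.154·0.074 + 0.17·0.124 = 0.011396 + 0.02108 = 0.032476.
P(D | S) = 0.032476 / 0.198 = 0.164020…

P(D|S) ≈ 0.1640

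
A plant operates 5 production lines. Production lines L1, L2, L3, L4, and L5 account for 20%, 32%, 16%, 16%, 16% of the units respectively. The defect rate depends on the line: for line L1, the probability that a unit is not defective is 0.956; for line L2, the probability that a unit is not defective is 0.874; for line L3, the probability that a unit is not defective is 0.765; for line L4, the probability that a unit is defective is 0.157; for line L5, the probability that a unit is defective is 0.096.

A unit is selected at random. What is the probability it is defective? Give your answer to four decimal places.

P(D|L1) = 1 − 0.956 = 0.044.
P(D|L2) = 1 − 0.874 = 0.126.
P(D|L3) = 1 − 0.765 = 0.235.
Summing over the partition,
P(D) = P(D|L1)·P(L1) + P(D|L2)·P(L2) + P(D|L3)·P(L3) + P(D|L4)·P(L4) + P(D|L5)·P(L5)
      = 0.044·0.2 + 0.126·0.32 + 0.235·0.16 + 0.157·0.16 + 0.096·0.16
      = 0.0088 + 0.04032 + 0.0376 + 0.02512 + 0.01536 = 0.1272

0.1272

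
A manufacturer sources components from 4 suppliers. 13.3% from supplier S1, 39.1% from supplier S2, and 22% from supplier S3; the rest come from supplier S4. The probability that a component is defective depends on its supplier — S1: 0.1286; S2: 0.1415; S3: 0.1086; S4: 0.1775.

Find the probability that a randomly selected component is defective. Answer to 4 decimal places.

0.1418

P(S4) = 1 − (0.133 + 0.391 + 0.22) = 0.256.
Using total probability over the partition,
P(D) = P(D|S1)·P(S1) + P(D|S2)·P(S2) + P(D|S3)·P(S3) + P(D|S4)·P(S4)
      = 0.1286·0.133 + 0.1415·0.391 + 0.1086·0.22 + 0.1775·0.256
      = 0.0171038 + 0.0553265 + 0.023892 + 0.04544 = 0.1417623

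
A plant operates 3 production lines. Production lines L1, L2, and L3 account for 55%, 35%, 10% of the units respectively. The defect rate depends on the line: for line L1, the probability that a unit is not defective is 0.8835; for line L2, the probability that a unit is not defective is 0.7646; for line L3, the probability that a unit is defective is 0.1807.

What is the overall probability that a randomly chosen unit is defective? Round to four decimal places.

P(D|L1) = 1 − 0.8835 = 0.1165.
P(D|L2) = 1 − 0.7646 = 0.2354.
P(D) = P(D|L1)·P(L1) + P(D|L2)·P(L2) + P(D|L3)·P(L3)
      = 0.1165·0.55 + 0.2354·0.35 + 0.1807·0.1
      = 0.064075 + 0.08239 + 0.01807 = 0.164535

0.1645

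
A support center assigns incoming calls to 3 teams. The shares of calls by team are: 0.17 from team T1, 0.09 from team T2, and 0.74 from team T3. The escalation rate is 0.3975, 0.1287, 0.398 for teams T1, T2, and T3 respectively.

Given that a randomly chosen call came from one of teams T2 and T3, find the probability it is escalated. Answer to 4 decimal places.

Let S = {T2, T3}.
P(S) = 0.09 + 0.74 = 0.83.
P(E ∩ S) = 0.1287·0.09 + 0.398·0.74 = 0.011583 + 0.29452 = 0.306103.
P(E | S) = 0.306103 / 0.83 = 0.368799…

0.3688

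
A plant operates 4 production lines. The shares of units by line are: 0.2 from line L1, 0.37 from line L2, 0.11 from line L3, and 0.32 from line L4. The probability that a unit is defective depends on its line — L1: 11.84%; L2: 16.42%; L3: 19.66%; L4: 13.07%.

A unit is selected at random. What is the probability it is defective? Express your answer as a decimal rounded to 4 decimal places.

Using total probability over the partition,
P(D) = P(D|L1)·P(L1) + P(D|L2)·P(L2) + P(D|L3)·P(L3) + P(D|L4)·P(L4)
      = 0.1184·0.2 + 0.1642·0.37 + 0.1966·0.11 + 0.1307·0.32
      = 0.02368 + 0.060754 + 0.021626 + 0.041824 = 0.147884

P(D) ≈ 0.1479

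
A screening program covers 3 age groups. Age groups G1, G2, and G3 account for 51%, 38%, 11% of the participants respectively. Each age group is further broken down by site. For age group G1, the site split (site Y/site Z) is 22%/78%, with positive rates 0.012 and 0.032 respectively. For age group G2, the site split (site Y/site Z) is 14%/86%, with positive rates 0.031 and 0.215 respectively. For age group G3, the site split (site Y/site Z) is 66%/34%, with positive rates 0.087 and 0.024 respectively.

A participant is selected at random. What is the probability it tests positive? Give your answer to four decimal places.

P(T|G1) = 0.22·0.012 + 0.78·0.032 = 0.00264 + 0.02496 = 0.0276
P(T|G2) = 0.14·0.031 + 0.86·0.215 = 0.00434 + 0.1849 = 0.18924
P(T|G3) = 0.66·0.087 + 0.34·0.024 = 0.05742 + 0.00816 = 0.06558
Then overall,
P(T) = 0.51·0.0276 + 0.38·0.18924 + 0.11·0.06558
      = 0.014076 + 0.0719112 + 0.0072138 = 0.093201

P(T) ≈ 0.0932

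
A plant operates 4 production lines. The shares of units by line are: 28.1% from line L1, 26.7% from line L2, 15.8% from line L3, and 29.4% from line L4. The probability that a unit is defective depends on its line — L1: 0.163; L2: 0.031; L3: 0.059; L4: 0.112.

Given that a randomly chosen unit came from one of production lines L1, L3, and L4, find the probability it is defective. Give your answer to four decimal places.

Let S = {L1, L3, L4}.
P(S) = 0.281 + 0.158 + 0.294 = 0.733.
P(D ∩ S) = 0.163·0.281 + 0.059·0.158 + 0.112·0.294 = 0.045803 + 0.009322 + 0.032928 = 0.088053.
P(D | S) = 0.088053 / 0.733 = 0.120127…

P(D|S) ≈ 0.1201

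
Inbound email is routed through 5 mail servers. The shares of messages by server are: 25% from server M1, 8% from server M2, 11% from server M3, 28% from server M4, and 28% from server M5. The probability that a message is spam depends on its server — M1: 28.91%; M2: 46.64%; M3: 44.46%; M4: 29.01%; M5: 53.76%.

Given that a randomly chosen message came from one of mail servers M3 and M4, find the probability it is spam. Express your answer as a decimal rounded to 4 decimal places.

Let J = {M3, M4}.
P(J) = 0.11 + 0.28 = 0.39.
P(S ∩ J) = 0.4446·0.11 + 0.2901·0.28 = 0.048906 + 0.081228 = 0.130134.
P(S | J) = 0.130134 / 0.39 = 0.333677…

0.3337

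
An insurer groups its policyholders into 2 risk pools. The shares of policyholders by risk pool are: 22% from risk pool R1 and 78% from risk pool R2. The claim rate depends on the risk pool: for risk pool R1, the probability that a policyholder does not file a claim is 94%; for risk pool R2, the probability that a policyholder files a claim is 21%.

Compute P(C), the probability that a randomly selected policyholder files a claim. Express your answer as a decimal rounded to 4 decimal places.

0.1770

P(C|R1) = 1 − 0.94 = 0.06.
By the law of total probability,
P(C) = P(C|R1)·P(R1) + P(C|R2)·P(R2)
      = 0.06·0.22 + 0.21·0.78
      = 0.0132 + 0.1638 = 0.177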